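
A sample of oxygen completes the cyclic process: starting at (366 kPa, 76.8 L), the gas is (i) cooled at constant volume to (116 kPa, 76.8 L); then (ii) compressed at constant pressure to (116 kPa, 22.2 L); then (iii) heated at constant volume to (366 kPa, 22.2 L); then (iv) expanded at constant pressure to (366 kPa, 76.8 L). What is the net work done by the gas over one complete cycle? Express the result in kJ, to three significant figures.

W_net ≈ 13.6 kJ

Constant-volume legs do no work.
W(ii) = (116)(22.2 − 76.8) = -6334 J; W(iv) = (366)(76.8 − 22.2) = 19984 J.
W_net = -6334 + 19984 = 13650 J (the clockwise enclosed area).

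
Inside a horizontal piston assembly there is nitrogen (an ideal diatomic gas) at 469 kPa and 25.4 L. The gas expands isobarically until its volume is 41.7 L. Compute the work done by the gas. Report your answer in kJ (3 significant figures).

W ≈ 7.64 kJ

Isobaric: W = P ΔV.
W = (469 kPa)(41.7 − 25.4 L) = (469)(16.3) = 7645 J.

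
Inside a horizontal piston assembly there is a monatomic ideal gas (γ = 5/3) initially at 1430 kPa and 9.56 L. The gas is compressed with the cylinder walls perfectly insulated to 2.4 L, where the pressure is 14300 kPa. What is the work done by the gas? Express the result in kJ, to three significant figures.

Adiabatic: W = (P₁V₁ − P₂V₂)/(γ − 1) with γ = 5/3.
P₁V₁ = 13671 J, P₂V₂ = 34320 J.
W = (13671 − 34320) / 0.6667 = -30974 J.

W ≈ -31.0 kJ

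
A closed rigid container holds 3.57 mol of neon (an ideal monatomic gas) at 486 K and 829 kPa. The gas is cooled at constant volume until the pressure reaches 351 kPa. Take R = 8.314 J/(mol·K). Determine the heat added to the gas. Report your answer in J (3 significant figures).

Q ≈ -12500 J

Constant volume ⇒ W = 0, so Q = ΔU = nCᵥΔT with Cᵥ = 3R/2 = 12.47 J/(mol·K).
At constant V, T₂/T₁ = P₂/P₁ ⇒ ΔT = T₁(P₂/P₁ − 1) = 486·(351/829 − 1) = -280.2 K.
ΔU = (3.57)(12.47)(-280.2) = -12476 J.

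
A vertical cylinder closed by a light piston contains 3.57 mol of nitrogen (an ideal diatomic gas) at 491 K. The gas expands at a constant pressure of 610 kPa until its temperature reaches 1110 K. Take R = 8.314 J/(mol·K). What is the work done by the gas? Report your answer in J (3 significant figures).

Isobaric: W = P ΔV = nR ΔT.
W = (3.57)(8.314)(1110 − 491) = 18373 J.

W ≈ 18400 J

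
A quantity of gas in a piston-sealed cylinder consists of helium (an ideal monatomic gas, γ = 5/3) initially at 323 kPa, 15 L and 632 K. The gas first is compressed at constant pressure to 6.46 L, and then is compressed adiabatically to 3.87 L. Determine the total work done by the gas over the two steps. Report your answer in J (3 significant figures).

Step 1 (isobaric): W = PΔV = (323 kPa)(6.46 − 15 L) = -2758 J.
After step 1: P = 323 kPa, V = 6.46 L, T = 272.2 K.
Step 2 (adiabatic): W = (P₁V₁ − P₂V₂)/(γ−1) = (2087 − 2936)/0.667 = -1274 J.
W_total = -2758 − 1274 = -4033 J.

W_total ≈ -4030 J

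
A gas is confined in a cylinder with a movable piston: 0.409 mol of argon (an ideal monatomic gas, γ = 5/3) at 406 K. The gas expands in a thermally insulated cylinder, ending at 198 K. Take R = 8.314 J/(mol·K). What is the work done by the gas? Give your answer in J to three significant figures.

Adiabatic ⇒ Q = 0, so W_by = −ΔU = nCᵥ(T₁ − T₂).
Cᵥ = 3R/2 = 12.47 J/(mol·K).
W = (0.409)(12.47)(406 − 198) = 1061 J.

W ≈ 1060 J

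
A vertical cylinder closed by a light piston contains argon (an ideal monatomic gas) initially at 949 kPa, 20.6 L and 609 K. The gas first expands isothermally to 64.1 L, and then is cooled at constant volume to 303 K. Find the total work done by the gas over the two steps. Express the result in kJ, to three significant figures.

W_total ≈ 22.2 kJ

Step 1 (isothermal): W = P₁V₁ ln(V₂/V₁) = (19549) ln(64.1/20.6) = 22192 J.
Step 2 (isochoric): W = 0 (constant volume).
W_total = 22192 + 0 = 22192 J.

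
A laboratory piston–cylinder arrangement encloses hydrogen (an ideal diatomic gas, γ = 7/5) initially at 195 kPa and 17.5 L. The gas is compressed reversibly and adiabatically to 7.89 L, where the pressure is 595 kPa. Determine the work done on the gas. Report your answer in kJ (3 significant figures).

Adiabatic: W = (P₁V₁ − P₂V₂)/(γ − 1) with γ = 7/5.
P₁V₁ = 3412 J, P₂V₂ = 4695 J.
W = (3412 − 4695) / 0.4 = -3205 J.
Work on gas = −W_by = 3205 J.

W ≈ 3.21 kJ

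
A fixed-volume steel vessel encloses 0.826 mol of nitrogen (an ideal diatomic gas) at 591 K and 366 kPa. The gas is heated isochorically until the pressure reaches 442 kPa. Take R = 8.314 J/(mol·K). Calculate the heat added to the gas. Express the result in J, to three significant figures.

Constant volume ⇒ W = 0, so Q = ΔU = nCᵥΔT with Cᵥ = 5R/2 = 20.79 J/(mol·K).
At constant V, T₂/T₁ = P₂/P₁ ⇒ ΔT = T₁(P₂/P₁ − 1) = 591·(442/366 − 1) = 122.7 K.
ΔU = (0.826)(20.79)(122.7) = 2107 J.

Q ≈ 2110 J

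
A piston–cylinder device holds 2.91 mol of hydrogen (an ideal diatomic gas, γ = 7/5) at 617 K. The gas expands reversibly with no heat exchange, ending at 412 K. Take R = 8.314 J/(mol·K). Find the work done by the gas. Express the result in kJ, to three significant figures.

Adiabatic ⇒ Q = 0, so W_by = −ΔU = nCᵥ(T₁ − T₂).
Cᵥ = 5R/2 = 20.79 J/(mol·K).
W = (2.91)(20.79)(617 − 412) = 12399 J.

W ≈ 12.4 kJ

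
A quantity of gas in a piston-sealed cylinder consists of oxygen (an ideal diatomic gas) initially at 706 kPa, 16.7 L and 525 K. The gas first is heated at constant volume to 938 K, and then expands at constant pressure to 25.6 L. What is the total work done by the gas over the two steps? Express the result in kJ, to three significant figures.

W_total ≈ 11.2 kJ

Step 1 (isochoric): W = 0 (constant volume).
After step 1: P = 1261 kPa (V unchanged).
Step 2 (isobaric): W = PΔV = (1261 kPa)(25.6 − 16.7 L) = 11226 J.
W_total = 0 + 11226 = 11226 J.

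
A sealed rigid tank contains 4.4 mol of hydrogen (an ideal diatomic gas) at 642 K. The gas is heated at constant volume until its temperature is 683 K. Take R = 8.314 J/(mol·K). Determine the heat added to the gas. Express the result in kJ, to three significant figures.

Q ≈ 3.75 kJ

Constant volume ⇒ W = 0, so Q = ΔU = nCᵥΔT with Cᵥ = 5R/2 = 20.79 J/(mol·K).
ΔU = (4.4)(20.79)(683 − 642) = 3750 J.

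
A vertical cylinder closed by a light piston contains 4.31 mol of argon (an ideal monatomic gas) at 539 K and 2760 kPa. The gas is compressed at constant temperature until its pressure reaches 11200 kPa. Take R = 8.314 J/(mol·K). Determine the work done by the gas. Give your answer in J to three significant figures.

W ≈ -27100 J

Isothermal process: W = nRT ln(V₂/V₁) = nRT ln(P₁/P₂).
W = (4.31)(8.314)(539) × ln(2760/11200)
  = 19314 × ln(0.2464) = 19314 × -1.401
W_by_gas = -27053 J.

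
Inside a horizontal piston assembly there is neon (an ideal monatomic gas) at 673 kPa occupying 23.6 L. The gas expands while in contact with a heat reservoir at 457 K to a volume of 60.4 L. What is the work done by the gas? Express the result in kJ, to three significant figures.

W ≈ 14.9 kJ

Isothermal: W = nRT ln(V₂/V₁) = P₁V₁ ln(V₂/V₁).
P₁V₁ = (673 kPa)(23.6 L) = 15883 J.
W = 15883 × ln(60.4/23.6) = 15883 × 0.9397
W_by_gas = 14926 J.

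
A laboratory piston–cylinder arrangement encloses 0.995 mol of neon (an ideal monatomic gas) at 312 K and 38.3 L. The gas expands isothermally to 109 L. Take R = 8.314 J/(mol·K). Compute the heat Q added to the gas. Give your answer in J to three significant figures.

Isothermal ⇒ ΔU = 0, so Q = W = nRT ln(V₂/V₁).
Q = (0.995)(8.314)(312) ln(109/38.3) = 2581 × 1.046 = 2699 J.

Q ≈ 2700 J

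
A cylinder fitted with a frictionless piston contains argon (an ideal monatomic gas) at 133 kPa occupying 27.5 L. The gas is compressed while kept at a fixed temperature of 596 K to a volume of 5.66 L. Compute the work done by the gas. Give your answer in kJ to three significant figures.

W ≈ -5.78 kJ

Isothermal: W = nRT ln(V₂/V₁) = P₁V₁ ln(V₂/V₁).
P₁V₁ = (133 kPa)(27.5 L) = 3658 J.
W = 3658 × ln(5.66/27.5) = 3658 × -1.581
W_by_gas = -5782 J.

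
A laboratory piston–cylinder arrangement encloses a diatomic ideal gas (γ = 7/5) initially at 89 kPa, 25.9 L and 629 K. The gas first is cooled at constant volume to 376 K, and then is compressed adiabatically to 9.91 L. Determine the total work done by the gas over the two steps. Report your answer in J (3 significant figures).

Step 1 (isochoric): W = 0 (constant volume).
After step 1: P = 53.2 kPa (V unchanged).
Step 2 (adiabatic): W = (P₁V₁ − P₂V₂)/(γ−1) = (1378 − 2024)/0.4 = -1614 J.
W_total = 0 − 1614 = -1614 J.

W_total ≈ -1610 J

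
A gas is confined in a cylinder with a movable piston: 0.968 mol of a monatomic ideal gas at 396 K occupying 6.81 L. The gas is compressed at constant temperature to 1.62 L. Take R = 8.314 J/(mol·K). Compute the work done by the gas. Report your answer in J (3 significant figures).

W ≈ -4580 J

Isothermal: W = nRT ln(V₂/V₁).
W = (0.968)(8.314)(396) × ln(1.62/6.81)
  = 3187 × -1.436
W_by_gas = -4576 J.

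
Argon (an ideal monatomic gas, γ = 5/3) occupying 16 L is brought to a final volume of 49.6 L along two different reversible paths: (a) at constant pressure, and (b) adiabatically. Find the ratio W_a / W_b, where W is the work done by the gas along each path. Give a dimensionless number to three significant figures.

W_a / W_b ≈ 2.64

Path (a) isobaric: W = P₁(V₂ − V₁) → W_a/(P₁V₁) = 2.1.
Path (b) adiabatic: W = P₁V₁(1 − (V₁/V₂)^(γ−1))/(γ−1) → W_b/(P₁V₁) = 0.7945.
W_a / W_b = 2.1 / 0.7945 = 2.643.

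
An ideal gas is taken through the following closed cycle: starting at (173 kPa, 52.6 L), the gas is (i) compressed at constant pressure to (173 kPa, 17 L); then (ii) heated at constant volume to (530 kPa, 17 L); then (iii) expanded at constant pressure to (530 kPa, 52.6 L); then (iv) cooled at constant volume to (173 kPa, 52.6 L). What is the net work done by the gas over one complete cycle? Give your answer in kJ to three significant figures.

Constant-volume legs do no work.
W(i) = (173)(17 − 52.6) = -6159 J; W(iii) = (530)(52.6 − 17) = 18868 J.
W_net = -6159 + 18868 = 12709 J (the clockwise enclosed area).

W_net ≈ 12.7 kJ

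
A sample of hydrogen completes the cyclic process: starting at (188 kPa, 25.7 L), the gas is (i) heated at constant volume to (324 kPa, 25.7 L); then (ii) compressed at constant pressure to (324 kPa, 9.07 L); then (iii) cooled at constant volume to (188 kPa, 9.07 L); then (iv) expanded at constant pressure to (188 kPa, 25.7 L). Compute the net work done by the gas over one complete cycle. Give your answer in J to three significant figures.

Constant-volume legs do no work.
W(ii) = (324)(9.07 − 25.7) = -5388 J; W(iv) = (188)(25.7 − 9.07) = 3126 J.
W_net = -5388 + 3126 = -2262 J (the counter-clockwise enclosed area).

W_net ≈ -2260 J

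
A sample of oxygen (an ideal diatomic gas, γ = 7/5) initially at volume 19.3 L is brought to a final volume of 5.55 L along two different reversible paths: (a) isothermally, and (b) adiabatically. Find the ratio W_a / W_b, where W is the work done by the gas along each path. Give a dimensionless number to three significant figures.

W_a / W_b ≈ 0.771

Path (a) isothermal: W = P₁V₁ ln(V₂/V₁) → W_a/(P₁V₁) = -1.246.
Path (b) adiabatic: W = P₁V₁(1 − (V₁/V₂)^(γ−1))/(γ−1) → W_b/(P₁V₁) = -1.616.
W_a / W_b = -1.246 / -1.616 = 0.7714.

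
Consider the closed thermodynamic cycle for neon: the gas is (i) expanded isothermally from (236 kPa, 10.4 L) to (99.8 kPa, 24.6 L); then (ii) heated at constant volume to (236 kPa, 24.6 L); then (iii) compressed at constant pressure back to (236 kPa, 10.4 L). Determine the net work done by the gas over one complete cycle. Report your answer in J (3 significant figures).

Leg (i): W = PᵢVᵢ ln(V_f/Vᵢ) = (2454) ln(24.6/10.4) = 2113 J.
Leg (ii): W = 0.
Leg (iii): W = PΔV = (236)(10.4 − 24.6) = -3351 J.
W_net = 2113 − 3351 = -1238 J.

W_net ≈ -1240 J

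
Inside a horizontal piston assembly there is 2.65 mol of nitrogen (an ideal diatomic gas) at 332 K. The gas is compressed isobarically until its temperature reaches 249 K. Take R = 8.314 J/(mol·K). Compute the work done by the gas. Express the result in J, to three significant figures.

W ≈ -1830 J

Isobaric: W = P ΔV = nR ΔT.
W = (2.65)(8.314)(249 − 332) = -1829 J.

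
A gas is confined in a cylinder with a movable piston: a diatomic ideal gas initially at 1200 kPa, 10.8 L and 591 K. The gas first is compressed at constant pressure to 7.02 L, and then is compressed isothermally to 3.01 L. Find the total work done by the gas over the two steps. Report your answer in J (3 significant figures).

W_total ≈ -11700 J

Step 1 (isobaric): W = PΔV = (1200 kPa)(7.02 − 10.8 L) = -4536 J.
After step 1: P = 1200 kPa, V = 7.02 L, T = 384.1 K.
Step 2 (isothermal): W = P₁V₁ ln(V₂/V₁) = (8424) ln(3.01/7.02) = -7134 J.
W_total = -4536 − 7134 = -11670 J.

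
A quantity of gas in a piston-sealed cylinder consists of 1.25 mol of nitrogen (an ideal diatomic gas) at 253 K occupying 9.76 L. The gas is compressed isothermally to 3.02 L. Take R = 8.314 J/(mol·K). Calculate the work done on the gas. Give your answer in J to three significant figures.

Isothermal: W = nRT ln(V₂/V₁).
W = (1.25)(8.314)(253) × ln(3.02/9.76)
  = 2629 × -1.173
W_by_gas = -3084 J; work on gas = −W_by = 3084 J.

W ≈ 3080 J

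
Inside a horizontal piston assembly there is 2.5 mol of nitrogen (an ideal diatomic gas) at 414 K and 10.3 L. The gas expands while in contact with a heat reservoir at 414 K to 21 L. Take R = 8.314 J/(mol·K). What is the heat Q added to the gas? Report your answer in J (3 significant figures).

Q ≈ 6130 J

Isothermal ⇒ ΔU = 0, so Q = W = nRT ln(V₂/V₁).
Q = (2.5)(8.314)(414) ln(21/10.3) = 8605 × 0.7124 = 6130 J.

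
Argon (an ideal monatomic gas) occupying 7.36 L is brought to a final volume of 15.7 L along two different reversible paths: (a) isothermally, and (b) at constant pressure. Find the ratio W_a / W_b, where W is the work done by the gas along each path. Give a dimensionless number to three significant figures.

Path (a) isothermal: W = P₁V₁ ln(V₂/V₁) → W_a/(P₁V₁) = 0.7576.
Path (b) isobaric: W = P₁(V₂ − V₁) → W_b/(P₁V₁) = 1.133.
W_a / W_b = 0.7576 / 1.133 = 0.6686.

W_a / W_b ≈ 0.669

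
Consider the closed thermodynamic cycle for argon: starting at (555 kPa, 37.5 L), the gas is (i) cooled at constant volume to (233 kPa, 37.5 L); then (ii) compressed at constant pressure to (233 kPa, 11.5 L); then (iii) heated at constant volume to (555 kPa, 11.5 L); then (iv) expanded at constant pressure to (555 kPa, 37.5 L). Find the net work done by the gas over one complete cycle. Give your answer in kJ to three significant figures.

Constant-volume legs do no work.
W(ii) = (233)(11.5 − 37.5) = -6058 J; W(iv) = (555)(37.5 − 11.5) = 14430 J.
W_net = -6058 + 14430 = 8372 J (the clockwise enclosed area).

W_net ≈ 8.37 kJ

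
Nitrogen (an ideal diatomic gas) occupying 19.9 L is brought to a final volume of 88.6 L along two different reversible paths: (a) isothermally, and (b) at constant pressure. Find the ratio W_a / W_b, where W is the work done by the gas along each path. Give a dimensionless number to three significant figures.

W_a / W_b ≈ 0.433

Path (a) isothermal: W = P₁V₁ ln(V₂/V₁) → W_a/(P₁V₁) = 1.493.
Path (b) isobaric: W = P₁(V₂ − V₁) → W_b/(P₁V₁) = 3.452.
W_a / W_b = 1.493 / 3.452 = 0.4326.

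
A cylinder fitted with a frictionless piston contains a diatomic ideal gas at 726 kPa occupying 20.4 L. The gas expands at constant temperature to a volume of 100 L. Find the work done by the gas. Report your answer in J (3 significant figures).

W ≈ 23500 J

Isothermal: W = nRT ln(V₂/V₁) = P₁V₁ ln(V₂/V₁).
P₁V₁ = (726 kPa)(20.4 L) = 14810 J.
W = 14810 × ln(100/20.4) = 14810 × 1.59
W_by_gas = 23543 J.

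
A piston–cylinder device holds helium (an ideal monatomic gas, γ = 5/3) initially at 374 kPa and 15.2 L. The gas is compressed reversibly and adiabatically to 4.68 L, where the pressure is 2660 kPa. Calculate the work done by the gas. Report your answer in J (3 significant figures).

Adiabatic: W = (P₁V₁ − P₂V₂)/(γ − 1) with γ = 5/3.
P₁V₁ = 5685 J, P₂V₂ = 12449 J.
W = (5685 − 12449) / 0.6667 = -10146 J.

W ≈ -10100 J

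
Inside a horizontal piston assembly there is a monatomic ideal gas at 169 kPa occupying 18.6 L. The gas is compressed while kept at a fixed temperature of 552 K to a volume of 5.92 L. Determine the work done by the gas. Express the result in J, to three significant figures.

Isothermal: W = nRT ln(V₂/V₁) = P₁V₁ ln(V₂/V₁).
P₁V₁ = (169 kPa)(18.6 L) = 3143 J.
W = 3143 × ln(5.92/18.6) = 3143 × -1.145
W_by_gas = -3599 J.

W ≈ -3600 J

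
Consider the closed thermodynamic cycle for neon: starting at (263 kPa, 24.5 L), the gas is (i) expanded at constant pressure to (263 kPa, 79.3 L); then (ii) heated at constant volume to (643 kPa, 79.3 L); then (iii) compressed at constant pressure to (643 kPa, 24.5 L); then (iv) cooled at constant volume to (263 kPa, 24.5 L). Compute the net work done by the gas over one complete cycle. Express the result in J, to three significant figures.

W_net ≈ -20800 J

Constant-volume legs do no work.
W(i) = (263)(79.3 − 24.5) = 14412 J; W(iii) = (643)(24.5 − 79.3) = -35236 J.
W_net = 14412 − 35236 = -20824 J (the counter-clockwise enclosed area).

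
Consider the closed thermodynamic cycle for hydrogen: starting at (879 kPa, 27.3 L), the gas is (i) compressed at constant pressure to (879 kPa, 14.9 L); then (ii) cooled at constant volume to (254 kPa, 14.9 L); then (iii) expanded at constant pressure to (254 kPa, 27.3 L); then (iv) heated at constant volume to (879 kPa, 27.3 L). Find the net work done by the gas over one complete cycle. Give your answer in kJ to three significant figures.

Constant-volume legs do no work.
W(i) = (879)(14.9 − 27.3) = -10900 J; W(iii) = (254)(27.3 − 14.9) = 3150 J.
W_net = -10900 + 3150 = -7750 J (the counter-clockwise enclosed area).

W_net ≈ -7.75 kJ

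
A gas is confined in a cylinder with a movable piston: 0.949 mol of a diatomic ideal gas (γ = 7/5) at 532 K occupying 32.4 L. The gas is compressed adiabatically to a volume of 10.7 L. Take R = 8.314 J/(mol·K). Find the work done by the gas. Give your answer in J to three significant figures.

Adiabatic: TV^(γ−1) = const with γ = 7/5.
T₂ = T₁ (V₁/V₂)^(γ−1) = 532 × (32.4/10.7)^0.4 = 532 × 1.558 = 828.7 K.
W_by = nCᵥ(T₁ − T₂) = (0.949)(20.79)(532 − 828.7) = -5852 J.

W ≈ -5850 J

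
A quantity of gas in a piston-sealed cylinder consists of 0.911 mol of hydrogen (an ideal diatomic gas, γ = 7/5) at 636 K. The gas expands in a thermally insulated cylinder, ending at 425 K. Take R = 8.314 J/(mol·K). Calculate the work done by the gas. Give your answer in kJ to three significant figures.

W ≈ 4.00 kJ

Adiabatic ⇒ Q = 0, so W_by = −ΔU = nCᵥ(T₁ − T₂).
Cᵥ = 5R/2 = 20.79 J/(mol·K).
W = (0.911)(20.79)(636 − 425) = 3995 J.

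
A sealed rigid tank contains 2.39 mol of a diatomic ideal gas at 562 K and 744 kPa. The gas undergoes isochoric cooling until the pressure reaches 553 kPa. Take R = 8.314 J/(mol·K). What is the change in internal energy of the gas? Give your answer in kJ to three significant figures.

Constant volume ⇒ W = 0, so Q = ΔU = nCᵥΔT with Cᵥ = 5R/2 = 20.79 J/(mol·K).
At constant V, T₂/T₁ = P₂/P₁ ⇒ ΔT = T₁(P₂/P₁ − 1) = 562·(553/744 − 1) = -144.3 K.
ΔU = (2.39)(20.79)(-144.3) = -7167 J.

ΔU ≈ -7.17 kJ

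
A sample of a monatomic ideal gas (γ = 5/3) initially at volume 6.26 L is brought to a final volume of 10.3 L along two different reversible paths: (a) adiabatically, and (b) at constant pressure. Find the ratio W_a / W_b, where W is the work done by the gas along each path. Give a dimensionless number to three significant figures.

W_a / W_b ≈ 0.657

Path (a) adiabatic: W = P₁V₁(1 − (V₁/V₂)^(γ−1))/(γ−1) → W_a/(P₁V₁) = 0.4237.
Path (b) isobaric: W = P₁(V₂ − V₁) → W_b/(P₁V₁) = 0.6454.
W_a / W_b = 0.4237 / 0.6454 = 0.6566.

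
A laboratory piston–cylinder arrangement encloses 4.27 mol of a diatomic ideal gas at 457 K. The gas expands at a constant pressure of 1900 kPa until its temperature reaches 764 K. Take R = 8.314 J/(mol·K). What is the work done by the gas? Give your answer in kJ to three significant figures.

Isobaric: W = P ΔV = nR ΔT.
W = (4.27)(8.314)(764 − 457) = 10899 J.

W ≈ 10.9 kJ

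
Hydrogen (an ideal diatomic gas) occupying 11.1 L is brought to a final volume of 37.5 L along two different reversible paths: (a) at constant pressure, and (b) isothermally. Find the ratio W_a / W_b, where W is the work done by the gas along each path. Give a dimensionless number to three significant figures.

W_a / W_b ≈ 1.95

Path (a) isobaric: W = P₁(V₂ − V₁) → W_a/(P₁V₁) = 2.378.
Path (b) isothermal: W = P₁V₁ ln(V₂/V₁) → W_b/(P₁V₁) = 1.217.
W_a / W_b = 2.378 / 1.217 = 1.954.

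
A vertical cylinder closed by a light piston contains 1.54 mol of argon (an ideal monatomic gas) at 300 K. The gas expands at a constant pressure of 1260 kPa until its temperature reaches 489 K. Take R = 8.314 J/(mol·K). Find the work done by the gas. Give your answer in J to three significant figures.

Isobaric: W = P ΔV = nR ΔT.
W = (1.54)(8.314)(489 − 300) = 2420 J.

W ≈ 2420 J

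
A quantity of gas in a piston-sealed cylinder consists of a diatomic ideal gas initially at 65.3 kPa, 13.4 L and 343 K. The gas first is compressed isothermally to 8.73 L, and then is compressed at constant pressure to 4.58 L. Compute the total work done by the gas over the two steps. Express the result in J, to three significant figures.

W_total ≈ -791 J

Step 1 (isothermal): W = P₁V₁ ln(V₂/V₁) = (875) ln(8.73/13.4) = -374.9 J.
After step 1: P = 100.2 kPa, V = 8.73 L, T = 343 K.
Step 2 (isobaric): W = PΔV = (100.2 kPa)(4.58 − 8.73 L) = -416 J.
W_total = -374.9 − 416 = -790.9 J.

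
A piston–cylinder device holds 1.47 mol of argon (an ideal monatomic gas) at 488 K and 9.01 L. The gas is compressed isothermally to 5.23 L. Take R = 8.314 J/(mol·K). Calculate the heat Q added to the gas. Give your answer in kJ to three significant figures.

Q ≈ -3.24 kJ

Isothermal ⇒ ΔU = 0, so Q = W = nRT ln(V₂/V₁).
Q = (1.47)(8.314)(488) ln(5.23/9.01) = 5964 × -0.5439 = -3244 J.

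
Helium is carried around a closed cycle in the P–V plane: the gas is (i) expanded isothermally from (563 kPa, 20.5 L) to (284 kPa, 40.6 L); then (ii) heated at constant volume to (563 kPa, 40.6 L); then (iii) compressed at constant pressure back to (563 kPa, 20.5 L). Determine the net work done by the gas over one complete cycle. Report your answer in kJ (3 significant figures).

W_net ≈ -3.43 kJ

Leg (i): W = PᵢVᵢ ln(V_f/Vᵢ) = (11542) ln(40.6/20.5) = 7887 J.
Leg (ii): W = 0.
Leg (iii): W = PΔV = (563)(20.5 − 40.6) = -11316 J.
W_net = 7887 − 11316 = -3429 J.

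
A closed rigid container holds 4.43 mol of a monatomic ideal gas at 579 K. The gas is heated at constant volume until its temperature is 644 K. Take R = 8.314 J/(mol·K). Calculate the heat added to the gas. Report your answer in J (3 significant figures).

Q ≈ 3590 J

Constant volume ⇒ W = 0, so Q = ΔU = nCᵥΔT with Cᵥ = 3R/2 = 12.47 J/(mol·K).
ΔU = (4.43)(12.47)(644 − 579) = 3591 J.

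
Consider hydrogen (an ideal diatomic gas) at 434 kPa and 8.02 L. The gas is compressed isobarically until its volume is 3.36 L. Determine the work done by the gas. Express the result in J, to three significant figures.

W ≈ -2020 J

Isobaric: W = P ΔV.
W = (434 kPa)(3.36 − 8.02 L) = (434)(-4.66) = -2022 J.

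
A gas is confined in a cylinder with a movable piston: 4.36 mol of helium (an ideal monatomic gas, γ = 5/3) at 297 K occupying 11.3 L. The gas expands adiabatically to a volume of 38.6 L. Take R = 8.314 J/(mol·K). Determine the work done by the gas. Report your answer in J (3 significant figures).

W ≈ 9030 J

Adiabatic: TV^(γ−1) = const with γ = 5/3.
T₂ = T₁ (V₁/V₂)^(γ−1) = 297 × (11.3/38.6)^0.667 = 297 × 0.4409 = 130.9 K.
W_by = nCᵥ(T₁ − T₂) = (4.36)(12.47)(297 − 130.9) = 9029 J.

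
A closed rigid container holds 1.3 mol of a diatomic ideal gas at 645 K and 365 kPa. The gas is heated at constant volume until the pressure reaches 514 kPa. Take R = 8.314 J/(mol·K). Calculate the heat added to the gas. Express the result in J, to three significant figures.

Constant volume ⇒ W = 0, so Q = ΔU = nCᵥΔT with Cᵥ = 5R/2 = 20.79 J/(mol·K).
At constant V, T₂/T₁ = P₂/P₁ ⇒ ΔT = T₁(P₂/P₁ − 1) = 645·(514/365 − 1) = 263.3 K.
ΔU = (1.3)(20.79)(263.3) = 7115 J.

Q ≈ 7110 J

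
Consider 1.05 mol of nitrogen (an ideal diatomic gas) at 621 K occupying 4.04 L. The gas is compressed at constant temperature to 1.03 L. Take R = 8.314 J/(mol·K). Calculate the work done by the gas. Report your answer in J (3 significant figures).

W ≈ -7410 J

Isothermal: W = nRT ln(V₂/V₁).
W = (1.05)(8.314)(621) × ln(1.03/4.04)
  = 5421 × -1.367
W_by_gas = -7409 J.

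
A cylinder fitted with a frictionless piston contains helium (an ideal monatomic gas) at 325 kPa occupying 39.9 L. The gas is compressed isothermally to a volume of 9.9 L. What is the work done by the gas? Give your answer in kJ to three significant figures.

Isothermal: W = nRT ln(V₂/V₁) = P₁V₁ ln(V₂/V₁).
P₁V₁ = (325 kPa)(39.9 L) = 12968 J.
W = 12968 × ln(9.9/39.9) = 12968 × -1.394
W_by_gas = -18075 J.

W ≈ -18.1 kJ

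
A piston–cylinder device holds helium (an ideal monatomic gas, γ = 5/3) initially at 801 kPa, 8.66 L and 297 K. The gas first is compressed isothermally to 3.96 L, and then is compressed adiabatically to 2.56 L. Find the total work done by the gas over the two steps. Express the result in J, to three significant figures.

W_total ≈ -8940 J

Step 1 (isothermal): W = P₁V₁ ln(V₂/V₁) = (6937) ln(3.96/8.66) = -5428 J.
After step 1: P = 1752 kPa, V = 3.96 L, T = 297 K.
Step 2 (adiabatic): W = (P₁V₁ − P₂V₂)/(γ−1) = (6937 − 9278)/0.667 = -3512 J.
W_total = -5428 − 3512 = -8940 J.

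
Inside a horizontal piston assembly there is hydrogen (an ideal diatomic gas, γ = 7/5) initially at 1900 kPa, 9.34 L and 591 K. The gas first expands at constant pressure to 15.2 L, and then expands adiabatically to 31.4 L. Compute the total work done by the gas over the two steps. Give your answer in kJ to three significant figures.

Step 1 (isobaric): W = PΔV = (1900 kPa)(15.2 − 9.34 L) = 11134 J.
After step 1: P = 1900 kPa, V = 15.2 L, T = 961.8 K.
Step 2 (adiabatic): W = (P₁V₁ − P₂V₂)/(γ−1) = (28880 − 21605)/0.4 = 18186 J.
W_total = 11134 + 18186 = 29320 J.

W_total ≈ 29.3 kJ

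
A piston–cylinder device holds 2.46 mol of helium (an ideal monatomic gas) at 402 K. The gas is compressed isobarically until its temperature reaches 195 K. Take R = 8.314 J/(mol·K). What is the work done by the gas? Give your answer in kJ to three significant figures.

Isobaric: W = P ΔV = nR ΔT.
W = (2.46)(8.314)(195 − 402) = -4234 J.

W ≈ -4.23 kJ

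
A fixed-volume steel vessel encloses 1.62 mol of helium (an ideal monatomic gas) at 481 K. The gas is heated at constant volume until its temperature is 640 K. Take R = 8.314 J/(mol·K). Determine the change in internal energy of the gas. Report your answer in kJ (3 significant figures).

Constant volume ⇒ W = 0, so Q = ΔU = nCᵥΔT with Cᵥ = 3R/2 = 12.47 J/(mol·K).
ΔU = (1.62)(12.47)(640 − 481) = 3212 J.

ΔU ≈ 3.21 kJ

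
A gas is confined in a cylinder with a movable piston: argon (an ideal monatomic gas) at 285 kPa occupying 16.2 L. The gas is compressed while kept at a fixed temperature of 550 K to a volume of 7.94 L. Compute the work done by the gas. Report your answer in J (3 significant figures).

Isothermal: W = nRT ln(V₂/V₁) = P₁V₁ ln(V₂/V₁).
P₁V₁ = (285 kPa)(16.2 L) = 4617 J.
W = 4617 × ln(7.94/16.2) = 4617 × -0.7131
W_by_gas = -3292 J.

W ≈ -3290 J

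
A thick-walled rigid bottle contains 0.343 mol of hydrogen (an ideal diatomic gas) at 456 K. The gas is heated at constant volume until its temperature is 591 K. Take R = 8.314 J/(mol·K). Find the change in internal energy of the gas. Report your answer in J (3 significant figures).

Constant volume ⇒ W = 0, so Q = ΔU = nCᵥΔT with Cᵥ = 5R/2 = 20.79 J/(mol·K).
ΔU = (0.343)(20.79)(591 − 456) = 962.4 J.

ΔU ≈ 962 J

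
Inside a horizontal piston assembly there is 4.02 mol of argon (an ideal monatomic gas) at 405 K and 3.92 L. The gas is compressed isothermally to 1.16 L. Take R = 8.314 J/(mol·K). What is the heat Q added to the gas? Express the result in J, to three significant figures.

Isothermal ⇒ ΔU = 0, so Q = W = nRT ln(V₂/V₁).
Q = (4.02)(8.314)(405) ln(1.16/3.92) = 13536 × -1.218 = -16482 J.

Q ≈ -16500 J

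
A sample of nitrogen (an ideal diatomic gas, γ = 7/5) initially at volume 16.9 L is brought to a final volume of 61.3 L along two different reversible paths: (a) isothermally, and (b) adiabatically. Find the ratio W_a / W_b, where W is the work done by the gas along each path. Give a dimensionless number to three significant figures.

W_a / W_b ≈ 1.28

Path (a) isothermal: W = P₁V₁ ln(V₂/V₁) → W_a/(P₁V₁) = 1.288.
Path (b) adiabatic: W = P₁V₁(1 − (V₁/V₂)^(γ−1))/(γ−1) → W_b/(P₁V₁) = 1.007.
W_a / W_b = 1.288 / 1.007 = 1.28.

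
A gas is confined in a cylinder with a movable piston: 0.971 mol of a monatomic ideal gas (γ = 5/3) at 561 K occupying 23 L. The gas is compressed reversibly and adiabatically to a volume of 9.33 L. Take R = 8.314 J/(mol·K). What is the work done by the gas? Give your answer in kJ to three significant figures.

W ≈ -5.60 kJ

Adiabatic: TV^(γ−1) = const with γ = 5/3.
T₂ = T₁ (V₁/V₂)^(γ−1) = 561 × (23/9.33)^0.667 = 561 × 1.825 = 1024 K.
W_by = nCᵥ(T₁ − T₂) = (0.971)(12.47)(561 − 1024) = -5604 J.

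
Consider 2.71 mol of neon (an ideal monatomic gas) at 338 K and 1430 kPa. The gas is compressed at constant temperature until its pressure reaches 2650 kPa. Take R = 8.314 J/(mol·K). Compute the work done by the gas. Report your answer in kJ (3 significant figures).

W ≈ -4.70 kJ

Isothermal process: W = nRT ln(V₂/V₁) = nRT ln(P₁/P₂).
W = (2.71)(8.314)(338) × ln(1430/2650)
  = 7615 × ln(0.5396) = 7615 × -0.6169
W_by_gas = -4698 J.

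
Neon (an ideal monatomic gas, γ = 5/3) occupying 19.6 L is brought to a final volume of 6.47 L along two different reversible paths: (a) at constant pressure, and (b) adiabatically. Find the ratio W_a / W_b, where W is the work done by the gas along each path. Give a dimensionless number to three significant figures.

Path (a) isobaric: W = P₁(V₂ − V₁) → W_a/(P₁V₁) = -0.6699.
Path (b) adiabatic: W = P₁V₁(1 − (V₁/V₂)^(γ−1))/(γ−1) → W_b/(P₁V₁) = -1.64.
W_a / W_b = -0.6699 / -1.64 = 0.4084.

W_a / W_b ≈ 0.408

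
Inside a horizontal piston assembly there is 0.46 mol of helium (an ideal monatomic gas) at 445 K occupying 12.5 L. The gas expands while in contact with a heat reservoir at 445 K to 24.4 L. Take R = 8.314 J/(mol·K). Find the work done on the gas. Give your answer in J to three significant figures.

Isothermal: W = nRT ln(V₂/V₁).
W = (0.46)(8.314)(445) × ln(24.4/12.5)
  = 1702 × 0.6689
W_by_gas = 1138 J; work on gas = −W_by = -1138 J.

W ≈ -1140 J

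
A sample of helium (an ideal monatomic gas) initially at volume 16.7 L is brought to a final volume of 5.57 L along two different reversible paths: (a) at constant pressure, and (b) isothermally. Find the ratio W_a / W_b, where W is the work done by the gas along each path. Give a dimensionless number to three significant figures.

W_a / W_b ≈ 0.607

Path (a) isobaric: W = P₁(V₂ − V₁) → W_a/(P₁V₁) = -0.6665.
Path (b) isothermal: W = P₁V₁ ln(V₂/V₁) → W_b/(P₁V₁) = -1.098.
W_a / W_b = -0.6665 / -1.098 = 0.607.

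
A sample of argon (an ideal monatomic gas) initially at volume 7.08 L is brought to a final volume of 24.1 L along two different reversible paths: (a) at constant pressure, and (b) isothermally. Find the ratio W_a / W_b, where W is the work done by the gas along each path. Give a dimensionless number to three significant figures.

Path (a) isobaric: W = P₁(V₂ − V₁) → W_a/(P₁V₁) = 2.404.
Path (b) isothermal: W = P₁V₁ ln(V₂/V₁) → W_b/(P₁V₁) = 1.225.
W_a / W_b = 2.404 / 1.225 = 1.963.

W_a / W_b ≈ 1.96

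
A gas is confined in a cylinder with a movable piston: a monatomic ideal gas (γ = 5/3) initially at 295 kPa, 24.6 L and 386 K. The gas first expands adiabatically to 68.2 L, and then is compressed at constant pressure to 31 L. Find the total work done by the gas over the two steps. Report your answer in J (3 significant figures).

W_total ≈ 3360 J

Step 1 (adiabatic): W = (P₁V₁ − P₂V₂)/(γ−1) = (7257 − 3677)/0.667 = 5370 J.
After step 1: P = 53.92 kPa, V = 68.2 L, T = 195.6 K.
Step 2 (isobaric): W = PΔV = (53.92 kPa)(31 − 68.2 L) = -2006 J.
W_total = 5370 − 2006 = 3364 J.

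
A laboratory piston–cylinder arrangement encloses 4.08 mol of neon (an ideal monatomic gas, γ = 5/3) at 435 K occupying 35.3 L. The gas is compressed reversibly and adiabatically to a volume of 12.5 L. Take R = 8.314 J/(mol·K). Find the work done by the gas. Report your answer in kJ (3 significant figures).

Adiabatic: TV^(γ−1) = const with γ = 5/3.
T₂ = T₁ (V₁/V₂)^(γ−1) = 435 × (35.3/12.5)^0.667 = 435 × 1.998 = 869.1 K.
W_by = nCᵥ(T₁ − T₂) = (4.08)(12.47)(435 − 869.1) = -22087 J.

W ≈ -22.1 kJ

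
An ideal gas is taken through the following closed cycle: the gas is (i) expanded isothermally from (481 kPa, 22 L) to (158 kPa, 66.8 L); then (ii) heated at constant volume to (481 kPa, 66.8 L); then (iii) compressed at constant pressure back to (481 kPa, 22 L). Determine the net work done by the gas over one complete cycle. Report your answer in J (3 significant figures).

W_net ≈ -9800 J

Leg (i): W = PᵢVᵢ ln(V_f/Vᵢ) = (10582) ln(66.8/22) = 11753 J.
Leg (ii): W = 0.
Leg (iii): W = PΔV = (481)(22 − 66.8) = -21549 J.
W_net = 11753 − 21549 = -9796 J.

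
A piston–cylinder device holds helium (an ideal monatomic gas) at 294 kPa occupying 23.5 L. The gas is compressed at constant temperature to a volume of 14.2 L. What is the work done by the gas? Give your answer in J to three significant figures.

Isothermal: W = nRT ln(V₂/V₁) = P₁V₁ ln(V₂/V₁).
P₁V₁ = (294 kPa)(23.5 L) = 6909 J.
W = 6909 × ln(14.2/23.5) = 6909 × -0.5038
W_by_gas = -3480 J.

W ≈ -3480 J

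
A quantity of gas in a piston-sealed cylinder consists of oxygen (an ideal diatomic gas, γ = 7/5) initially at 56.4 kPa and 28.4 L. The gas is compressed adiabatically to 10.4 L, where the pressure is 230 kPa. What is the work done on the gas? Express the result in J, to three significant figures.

W ≈ 1980 J

Adiabatic: W = (P₁V₁ − P₂V₂)/(γ − 1) with γ = 7/5.
P₁V₁ = 1602 J, P₂V₂ = 2392 J.
W = (1602 − 2392) / 0.4 = -1976 J.
Work on gas = −W_by = 1976 J.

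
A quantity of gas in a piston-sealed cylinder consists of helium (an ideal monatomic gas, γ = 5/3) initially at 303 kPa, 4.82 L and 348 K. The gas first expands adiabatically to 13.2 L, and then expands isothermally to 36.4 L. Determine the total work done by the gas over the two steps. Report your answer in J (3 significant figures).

W_total ≈ 1830 J

Step 1 (adiabatic): W = (P₁V₁ − P₂V₂)/(γ−1) = (1460 − 746.1)/0.667 = 1072 J.
After step 1: P = 56.52 kPa, V = 13.2 L, T = 177.8 K.
Step 2 (isothermal): W = P₁V₁ ln(V₂/V₁) = (746.1) ln(36.4/13.2) = 756.8 J.
W_total = 1072 + 756.8 = 1828 J.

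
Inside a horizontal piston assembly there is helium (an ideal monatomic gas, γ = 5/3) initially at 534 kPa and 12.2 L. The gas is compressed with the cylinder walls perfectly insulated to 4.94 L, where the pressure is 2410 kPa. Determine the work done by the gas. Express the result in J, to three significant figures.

Adiabatic: W = (P₁V₁ − P₂V₂)/(γ − 1) with γ = 5/3.
P₁V₁ = 6515 J, P₂V₂ = 11905 J.
W = (6515 − 11905) / 0.6667 = -8086 J.

W ≈ -8090 J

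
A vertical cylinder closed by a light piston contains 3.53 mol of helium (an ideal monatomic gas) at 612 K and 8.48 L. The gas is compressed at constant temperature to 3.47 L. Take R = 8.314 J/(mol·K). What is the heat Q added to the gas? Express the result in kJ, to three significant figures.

Isothermal ⇒ ΔU = 0, so Q = W = nRT ln(V₂/V₁).
Q = (3.53)(8.314)(612) ln(3.47/8.48) = 17961 × -0.8936 = -16049 J.

Q ≈ -16.0 kJ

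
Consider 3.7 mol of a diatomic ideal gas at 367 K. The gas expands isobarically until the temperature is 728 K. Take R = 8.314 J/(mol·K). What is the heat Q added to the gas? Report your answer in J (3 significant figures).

Isobaric: W = nRΔT = (3.7)(8.314)(361) = 11105 J.
ΔU = nCᵥΔT with Cᵥ = 5R/2: ΔU = (3.7)(20.79)(361) = 27763 J.
Q = ΔU + W = 27763 + 11105 = 38868 J.

Q ≈ 38900 J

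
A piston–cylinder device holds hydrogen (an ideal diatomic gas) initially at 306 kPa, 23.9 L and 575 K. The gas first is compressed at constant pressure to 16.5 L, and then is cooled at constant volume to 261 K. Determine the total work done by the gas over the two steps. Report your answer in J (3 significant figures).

W_total ≈ -2260 J

Step 1 (isobaric): W = PΔV = (306 kPa)(16.5 − 23.9 L) = -2264 J.
Step 2 (isochoric): W = 0 (constant volume).
W_total = -2264 + 0 = -2264 J.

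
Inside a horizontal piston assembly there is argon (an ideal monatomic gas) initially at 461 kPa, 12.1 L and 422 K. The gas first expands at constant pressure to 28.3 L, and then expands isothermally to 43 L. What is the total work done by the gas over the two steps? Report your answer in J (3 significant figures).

Step 1 (isobaric): W = PΔV = (461 kPa)(28.3 − 12.1 L) = 7468 J.
After step 1: P = 461 kPa, V = 28.3 L, T = 987 K.
Step 2 (isothermal): W = P₁V₁ ln(V₂/V₁) = (13046) ln(43/28.3) = 5458 J.
W_total = 7468 + 5458 = 12926 J.

W_total ≈ 12900 J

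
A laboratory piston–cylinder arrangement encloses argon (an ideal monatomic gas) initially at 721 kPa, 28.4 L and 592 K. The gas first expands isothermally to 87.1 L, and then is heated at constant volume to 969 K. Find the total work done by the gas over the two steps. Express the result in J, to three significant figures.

Step 1 (isothermal): W = P₁V₁ ln(V₂/V₁) = (20476) ln(87.1/28.4) = 22947 J.
Step 2 (isochoric): W = 0 (constant volume).
W_total = 22947 + 0 = 22947 J.

W_total ≈ 22900 J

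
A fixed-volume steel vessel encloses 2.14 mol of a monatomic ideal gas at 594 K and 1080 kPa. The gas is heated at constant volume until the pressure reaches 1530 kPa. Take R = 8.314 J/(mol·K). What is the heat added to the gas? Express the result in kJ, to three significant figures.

Constant volume ⇒ W = 0, so Q = ΔU = nCᵥΔT with Cᵥ = 3R/2 = 12.47 J/(mol·K).
At constant V, T₂/T₁ = P₂/P₁ ⇒ ΔT = T₁(P₂/P₁ − 1) = 594·(1530/1080 − 1) = 247.5 K.
ΔU = (2.14)(12.47)(247.5) = 6605 J.

Q ≈ 6.61 kJ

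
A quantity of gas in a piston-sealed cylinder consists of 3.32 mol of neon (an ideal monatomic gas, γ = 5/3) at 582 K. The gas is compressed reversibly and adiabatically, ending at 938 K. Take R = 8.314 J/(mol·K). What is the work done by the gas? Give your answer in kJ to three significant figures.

W ≈ -14.7 kJ

Adiabatic ⇒ Q = 0, so W_by = −ΔU = nCᵥ(T₁ − T₂).
Cᵥ = 3R/2 = 12.47 J/(mol·K).
W = (3.32)(12.47)(582 − 938) = -14740 J.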